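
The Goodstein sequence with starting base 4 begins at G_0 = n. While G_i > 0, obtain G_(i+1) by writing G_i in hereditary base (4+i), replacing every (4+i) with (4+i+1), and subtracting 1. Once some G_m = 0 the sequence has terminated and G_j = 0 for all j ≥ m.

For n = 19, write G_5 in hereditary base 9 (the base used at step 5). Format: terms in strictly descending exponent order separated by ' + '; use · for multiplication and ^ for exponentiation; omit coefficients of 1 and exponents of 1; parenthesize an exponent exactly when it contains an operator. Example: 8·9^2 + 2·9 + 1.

base 4: 19 = 4^2 + 3; at 5: 5^2 + 3 = 28; next = 27
base 5: 27 = 5^2 + 2; at 6: 6^2 + 2 = 38; next = 37
base 6: 37 = 6^2 + 1; at 7: 7^2 + 1 = 50; next = 49
base 7: 49 = 7^2; at 8: 8^2 = 64; next = 63
base 8: 63 = 7·8 + 7; at 9: 7·9 + 7 = 70; next = 69

7·9 + 6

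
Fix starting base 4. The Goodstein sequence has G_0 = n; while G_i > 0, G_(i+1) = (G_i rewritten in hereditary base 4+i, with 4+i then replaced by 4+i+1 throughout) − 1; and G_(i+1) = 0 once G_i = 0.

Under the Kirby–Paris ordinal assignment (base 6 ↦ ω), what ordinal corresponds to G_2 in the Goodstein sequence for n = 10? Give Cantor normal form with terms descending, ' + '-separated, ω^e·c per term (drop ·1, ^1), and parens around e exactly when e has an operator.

ω·2

(0) 10|_4 = 2·4 + 2 ↦ 2·5 + 2|_5 = 12 ⇒ 11
(1) 11|_5 = 2·5 + 1 ↦ 2·6 + 1|_6 = 13 ⇒ 12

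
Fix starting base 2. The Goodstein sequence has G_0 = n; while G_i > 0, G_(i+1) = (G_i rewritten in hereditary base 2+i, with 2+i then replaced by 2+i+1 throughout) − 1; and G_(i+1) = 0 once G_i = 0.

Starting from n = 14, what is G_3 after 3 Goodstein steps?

18750

i=0: 14 = 2^(2 + 1) + 2^2 + 2 (b=2); 2→3: 3^(3 + 1) + 3^3 + 3 = 111; 111−1 = 110
i=1: 110 = 3^(3 + 1) + 3^3 + 2 (b=3); 3→4: 4^(4 + 1) + 4^4 + 2 = 1282; 1282−1 = 1281
i=2: 1281 = 4^(4 + 1) + 4^4 + 1 (b=4); 4→5: 5^(5 + 1) + 5^5 + 1 = 18751; 18751−1 = 18750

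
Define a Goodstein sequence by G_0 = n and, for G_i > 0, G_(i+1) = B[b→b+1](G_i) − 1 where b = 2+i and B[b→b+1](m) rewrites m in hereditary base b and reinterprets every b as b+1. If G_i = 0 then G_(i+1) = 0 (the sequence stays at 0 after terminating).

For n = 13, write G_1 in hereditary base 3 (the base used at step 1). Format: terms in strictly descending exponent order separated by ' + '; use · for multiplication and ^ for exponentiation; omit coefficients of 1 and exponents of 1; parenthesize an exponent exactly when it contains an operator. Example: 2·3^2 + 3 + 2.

3^(3 + 1) + 3^3

13 —HB2→ 2^(2 + 1) + 2^2 + 1 —bump→ 3^(3 + 1) + 3^3 + 1 = 109 —(−1)→ 108
108 —HB3→ 3^(3 + 1) + 3^3 —bump→ 4^(4 + 1) + 4^4 = 1280 —(−1)→ 1279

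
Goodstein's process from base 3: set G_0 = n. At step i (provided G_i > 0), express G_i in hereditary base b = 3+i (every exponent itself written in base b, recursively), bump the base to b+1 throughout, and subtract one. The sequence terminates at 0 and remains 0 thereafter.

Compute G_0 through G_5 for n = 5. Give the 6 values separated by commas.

(0) 5|_3 = 3 + 2 ↦ 4 + 2|_4 = 6 ⇒ 5
(1) 5|_4 = 4 + 1 ↦ 5 + 1|_5 = 6 ⇒ 5
(2) 5|_5 = 5 ↦ 6|_6 = 6 ⇒ 5
(3) 5|_6 = 5 ↦ 5|_7 = 5 ⇒ 4
(4) 4|_7 = 4 ↦ 4|_8 = 4 ⇒ 3

5, 5, 5, 5, 4, 3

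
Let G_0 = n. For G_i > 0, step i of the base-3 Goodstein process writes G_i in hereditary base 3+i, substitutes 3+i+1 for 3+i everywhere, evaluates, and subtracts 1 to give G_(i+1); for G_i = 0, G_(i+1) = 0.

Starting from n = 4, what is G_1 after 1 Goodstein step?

4

i=0: 4 = 3 + 1 (b=3); 3→4: 4 + 1 = 5; 5−1 = 4
i=1: 4 = 4 (b=4); 4→5: 5 = 5; 5−1 = 4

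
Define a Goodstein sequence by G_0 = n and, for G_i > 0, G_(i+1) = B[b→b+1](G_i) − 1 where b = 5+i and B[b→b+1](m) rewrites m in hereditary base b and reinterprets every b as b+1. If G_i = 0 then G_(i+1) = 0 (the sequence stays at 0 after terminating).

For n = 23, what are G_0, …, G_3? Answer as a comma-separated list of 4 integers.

[0] 23 ≡ 4·5 + 3 (base 5). Lift 6: 27. −1: 26.
[1] 26 ≡ 4·6 + 2 (base 6). Lift 7: 30. −1: 29.
[2] 29 ≡ 4·7 + 1 (base 7). Lift 8: 33. −1: 32.

23, 26, 29, 32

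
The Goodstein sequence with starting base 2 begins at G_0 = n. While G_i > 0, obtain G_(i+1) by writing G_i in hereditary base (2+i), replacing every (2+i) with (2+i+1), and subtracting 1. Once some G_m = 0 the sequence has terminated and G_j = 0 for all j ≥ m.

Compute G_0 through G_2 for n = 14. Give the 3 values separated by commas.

14, 110, 1281

G_0 = 14. HB_2(14) = 2^(2 + 1) + 2^2 + 2. Bump = 111. G_1 = 110.
G_1 = 110. HB_3(110) = 3^(3 + 1) + 3^3 + 2. Bump = 1282. G_2 = 1281.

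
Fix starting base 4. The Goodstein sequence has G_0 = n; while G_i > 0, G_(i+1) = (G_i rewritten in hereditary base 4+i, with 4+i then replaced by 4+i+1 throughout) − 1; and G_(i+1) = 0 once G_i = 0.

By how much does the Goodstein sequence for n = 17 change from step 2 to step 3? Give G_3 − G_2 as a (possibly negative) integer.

4

(0) 17|_4 = 4^2 + 1 ↦ 5^2 + 1|_5 = 26 ⇒ 25
(1) 25|_5 = 5^2 ↦ 6^2|_6 = 36 ⇒ 35
(2) 35|_6 = 5·6 + 5 ↦ 5·7 + 5|_7 = 40 ⇒ 39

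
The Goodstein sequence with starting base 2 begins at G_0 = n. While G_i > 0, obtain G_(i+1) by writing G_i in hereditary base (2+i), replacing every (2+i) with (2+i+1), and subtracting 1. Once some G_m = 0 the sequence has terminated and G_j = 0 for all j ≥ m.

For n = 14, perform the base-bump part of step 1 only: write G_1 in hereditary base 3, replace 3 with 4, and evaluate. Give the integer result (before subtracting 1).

1282

G_0 = 14. HB_2(14) = 2^(2 + 1) + 2^2 + 2. Bump = 111. G_1 = 110.
G_1 = 110. HB_3(110) = 3^(3 + 1) + 3^3 + 2. Bump = 1282. G_2 = 1281.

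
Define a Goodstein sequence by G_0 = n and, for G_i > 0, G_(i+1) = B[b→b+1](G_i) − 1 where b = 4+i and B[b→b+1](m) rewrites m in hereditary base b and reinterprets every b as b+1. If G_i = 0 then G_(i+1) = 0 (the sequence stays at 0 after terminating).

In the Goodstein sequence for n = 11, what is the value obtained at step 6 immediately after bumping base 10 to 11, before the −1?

G_0=11  [base 4] 2·4 + 3  →[4↦5]→  2·5 + 3 = 13  −1 ⇒ G_1=12
G_1=12  [base 5] 2·5 + 2  →[5↦6]→  2·6 + 2 = 14  −1 ⇒ G_2=13
G_2=13  [base 6] 2·6 + 1  →[6↦7]→  2·7 + 1 = 15  −1 ⇒ G_3=14
G_3=14  [base 7] 2·7  →[7↦8]→  2·8 = 16  −1 ⇒ G_4=15
G_4=15  [base 8] 8 + 7  →[8↦9]→  9 + 7 = 16  −1 ⇒ G_5=15
G_5=15  [base 9] 9 + 6  →[9↦10]→  10 + 6 = 16  −1 ⇒ G_6=15

16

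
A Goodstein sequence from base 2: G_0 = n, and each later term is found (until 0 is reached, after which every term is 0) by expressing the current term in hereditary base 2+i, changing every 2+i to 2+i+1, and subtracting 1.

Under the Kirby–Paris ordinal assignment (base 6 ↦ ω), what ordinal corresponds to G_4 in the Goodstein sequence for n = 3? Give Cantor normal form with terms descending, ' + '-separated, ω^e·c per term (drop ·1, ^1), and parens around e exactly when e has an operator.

step 0: 3 = 2 + 1; sub 3 for 2: 3 + 1; = 4; G_1 = 4−1 = 3
step 1: 3 = 3; sub 4 for 3: 4; = 4; G_2 = 4−1 = 3
step 2: 3 = 3; sub 5 for 4: 3; = 3; G_3 = 3−1 = 2
step 3: 2 = 2; sub 6 for 5: 2; = 2; G_4 = 2−1 = 1
step 4: 1 = 1; sub 7 for 6: 1; = 1; G_5 = 1−1 = 0

1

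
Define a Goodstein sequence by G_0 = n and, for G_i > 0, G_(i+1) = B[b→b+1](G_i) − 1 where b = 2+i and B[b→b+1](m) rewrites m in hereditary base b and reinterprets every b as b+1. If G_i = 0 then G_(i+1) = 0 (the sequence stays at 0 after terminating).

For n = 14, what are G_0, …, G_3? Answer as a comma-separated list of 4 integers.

(0) 14|_2 = 2^(2 + 1) + 2^2 + 2 ↦ 3^(3 + 1) + 3^3 + 3|_3 = 111 ⇒ 110
(1) 110|_3 = 3^(3 + 1) + 3^3 + 2 ↦ 4^(4 + 1) + 4^4 + 2|_4 = 1282 ⇒ 1281
(2) 1281|_4 = 4^(4 + 1) + 4^4 + 1 ↦ 5^(5 + 1) + 5^5 + 1|_5 = 18751 ⇒ 18750

14, 110, 1281, 18750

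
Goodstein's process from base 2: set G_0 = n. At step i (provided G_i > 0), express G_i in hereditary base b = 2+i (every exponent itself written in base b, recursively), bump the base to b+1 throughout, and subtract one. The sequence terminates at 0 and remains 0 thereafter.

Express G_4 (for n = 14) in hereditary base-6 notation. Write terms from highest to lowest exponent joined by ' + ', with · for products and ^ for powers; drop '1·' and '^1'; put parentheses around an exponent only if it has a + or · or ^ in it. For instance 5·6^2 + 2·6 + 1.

6^(6 + 1) + 5·6^5 + 5·6^4 + 5·6^3 + 5·6^2 + 5·6 + 5

[0] 14 ≡ 2^(2 + 1) + 2^2 + 2 (base 2). Lift 3: 111. −1: 110.
[1] 110 ≡ 3^(3 + 1) + 3^3 + 2 (base 3). Lift 4: 1282. −1: 1281.
[2] 1281 ≡ 4^(4 + 1) + 4^4 + 1 (base 4). Lift 5: 18751. −1: 18750.
[3] 18750 ≡ 5^(5 + 1) + 5^5 (base 5). Lift 6: 326592. −1: 326591.
[4] 326591 ≡ 6^(6 + 1) + 5·6^5 + 5·6^4 + 5·6^3 + 5·6^2 + 5·6 + 5 (base 6). Lift 7: 5862841. −1: 5862840.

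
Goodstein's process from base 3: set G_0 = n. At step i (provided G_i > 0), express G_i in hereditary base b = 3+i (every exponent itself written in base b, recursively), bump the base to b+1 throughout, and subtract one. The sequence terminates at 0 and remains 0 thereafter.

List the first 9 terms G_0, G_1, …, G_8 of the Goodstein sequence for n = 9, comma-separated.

step 0: 9 = 3^2; sub 4 for 3: 4^2; = 16; G_1 = 16−1 = 15
step 1: 15 = 3·4 + 3; sub 5 for 4: 3·5 + 3; = 18; G_2 = 18−1 = 17
step 2: 17 = 3·5 + 2; sub 6 for 5: 3·6 + 2; = 20; G_3 = 20−1 = 19
step 3: 19 = 3·6 + 1; sub 7 for 6: 3·7 + 1; = 22; G_4 = 22−1 = 21
step 4: 21 = 3·7; sub 8 for 7: 3·8; = 24; G_5 = 24−1 = 23
step 5: 23 = 2·8 + 7; sub 9 for 8: 2·9 + 7; = 25; G_6 = 25−1 = 24
step 6: 24 = 2·9 + 6; sub 10 for 9: 2·10 + 6; = 26; G_7 = 26−1 = 25
step 7: 25 = 2·10 + 5; sub 11 for 10: 2·11 + 5; = 27; G_8 = 27−1 = 26

9, 15, 17, 19, 21, 23, 24, 25, 26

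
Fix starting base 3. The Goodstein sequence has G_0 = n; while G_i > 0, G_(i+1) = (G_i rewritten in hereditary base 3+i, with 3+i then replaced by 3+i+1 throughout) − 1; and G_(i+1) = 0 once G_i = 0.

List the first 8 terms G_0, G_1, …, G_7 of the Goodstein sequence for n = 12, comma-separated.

G_0=12  [base 3] 3^2 + 3  →[3↦4]→  4^2 + 4 = 20  −1 ⇒ G_1=19
G_1=19  [base 4] 4^2 + 3  →[4↦5]→  5^2 + 3 = 28  −1 ⇒ G_2=27
G_2=27  [base 5] 5^2 + 2  →[5↦6]→  6^2 + 2 = 38  −1 ⇒ G_3=37
G_3=37  [base 6] 6^2 + 1  →[6↦7]→  7^2 + 1 = 50  −1 ⇒ G_4=49
G_4=49  [base 7] 7^2  →[7↦8]→  8^2 = 64  −1 ⇒ G_5=63
G_5=63  [base 8] 7·8 + 7  →[8↦9]→  7·9 + 7 = 70  −1 ⇒ G_6=69
G_6=69  [base 9] 7·9 + 6  →[9↦10]→  7·10 + 6 = 76  −1 ⇒ G_7=75

12, 19, 27, 37, 49, 63, 69, 75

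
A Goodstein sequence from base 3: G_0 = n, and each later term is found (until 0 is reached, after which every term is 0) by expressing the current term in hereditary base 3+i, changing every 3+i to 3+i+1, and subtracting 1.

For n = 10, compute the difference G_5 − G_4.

10 —HB3→ 3^2 + 1 —bump→ 4^2 + 1 = 17 —(−1)→ 16
16 —HB4→ 4^2 —bump→ 5^2 = 25 —(−1)→ 24
24 —HB5→ 4·5 + 4 —bump→ 4·6 + 4 = 28 —(−1)→ 27
27 —HB6→ 4·6 + 3 —bump→ 4·7 + 3 = 31 —(−1)→ 30
30 —HB7→ 4·7 + 2 —bump→ 4·8 + 2 = 34 —(−1)→ 33

3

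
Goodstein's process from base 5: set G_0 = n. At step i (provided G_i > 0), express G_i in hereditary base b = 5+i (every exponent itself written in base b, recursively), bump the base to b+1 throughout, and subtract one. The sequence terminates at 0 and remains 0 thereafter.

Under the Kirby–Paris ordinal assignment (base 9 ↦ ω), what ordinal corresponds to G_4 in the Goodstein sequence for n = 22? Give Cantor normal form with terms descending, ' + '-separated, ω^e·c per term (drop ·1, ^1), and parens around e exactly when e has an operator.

22 —HB5→ 4·5 + 2 —bump→ 4·6 + 2 = 26 —(−1)→ 25
25 —HB6→ 4·6 + 1 —bump→ 4·7 + 1 = 29 —(−1)→ 28
28 —HB7→ 4·7 —bump→ 4·8 = 32 —(−1)→ 31
31 —HB8→ 3·8 + 7 —bump→ 3·9 + 7 = 34 —(−1)→ 33
33 —HB9→ 3·9 + 6 —bump→ 3·10 + 6 = 36 —(−1)→ 35

ω·3 + 6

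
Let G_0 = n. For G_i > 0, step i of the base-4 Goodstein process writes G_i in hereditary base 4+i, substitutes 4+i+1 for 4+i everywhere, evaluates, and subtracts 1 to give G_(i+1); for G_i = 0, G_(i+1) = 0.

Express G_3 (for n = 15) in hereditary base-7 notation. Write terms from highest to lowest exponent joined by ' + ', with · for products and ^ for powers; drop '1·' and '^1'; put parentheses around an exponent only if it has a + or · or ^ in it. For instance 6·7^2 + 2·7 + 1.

G_0 = 15. HB_4(15) = 3·4 + 3. Bump = 18. G_1 = 17.
G_1 = 17. HB_5(17) = 3·5 + 2. Bump = 20. G_2 = 19.
G_2 = 19. HB_6(19) = 3·6 + 1. Bump = 22. G_3 = 21.

3·7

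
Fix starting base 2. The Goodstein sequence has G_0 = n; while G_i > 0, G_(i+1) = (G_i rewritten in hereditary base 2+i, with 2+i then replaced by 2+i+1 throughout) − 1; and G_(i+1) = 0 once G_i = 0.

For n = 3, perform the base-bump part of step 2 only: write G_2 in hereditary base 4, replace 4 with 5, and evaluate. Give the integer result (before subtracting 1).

(0) 3|_2 = 2 + 1 ↦ 3 + 1|_3 = 4 ⇒ 3
(1) 3|_3 = 3 ↦ 4|_4 = 4 ⇒ 3

3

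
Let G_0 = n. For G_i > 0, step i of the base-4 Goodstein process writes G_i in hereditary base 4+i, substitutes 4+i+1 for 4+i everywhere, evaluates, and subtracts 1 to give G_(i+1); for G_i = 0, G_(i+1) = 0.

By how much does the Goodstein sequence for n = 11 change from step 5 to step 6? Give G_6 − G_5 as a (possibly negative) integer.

0

base 4: 11 = 2·4 + 3; at 5: 2·5 + 3 = 13; next = 12
base 5: 12 = 2·5 + 2; at 6: 2·6 + 2 = 14; next = 13
base 6: 13 = 2·6 + 1; at 7: 2·7 + 1 = 15; next = 14
base 7: 14 = 2·7; at 8: 2·8 = 16; next = 15
base 8: 15 = 8 + 7; at 9: 9 + 7 = 16; next = 15
base 9: 15 = 9 + 6; at 10: 10 + 6 = 16; next = 15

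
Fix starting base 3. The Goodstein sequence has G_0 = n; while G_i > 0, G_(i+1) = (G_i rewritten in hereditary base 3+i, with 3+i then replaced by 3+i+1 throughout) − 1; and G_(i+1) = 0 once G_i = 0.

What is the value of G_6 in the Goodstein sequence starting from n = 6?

G_0=6  [base 3] 2·3  →[3↦4]→  2·4 = 8  −1 ⇒ G_1=7
G_1=7  [base 4] 4 + 3  →[4↦5]→  5 + 3 = 8  −1 ⇒ G_2=7
G_2=7  [base 5] 5 + 2  →[5↦6]→  6 + 2 = 8  −1 ⇒ G_3=7
G_3=7  [base 6] 6 + 1  →[6↦7]→  7 + 1 = 8  −1 ⇒ G_4=7
G_4=7  [base 7] 7  →[7↦8]→  8 = 8  −1 ⇒ G_5=7
G_5=7  [base 8] 7  →[8↦9]→  7 = 7  −1 ⇒ G_6=6

6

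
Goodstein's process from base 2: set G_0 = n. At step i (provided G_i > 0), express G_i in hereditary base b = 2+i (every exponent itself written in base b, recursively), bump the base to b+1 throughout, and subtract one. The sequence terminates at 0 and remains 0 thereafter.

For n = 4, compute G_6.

139

base 2: 4 = 2^2; at 3: 3^3 = 27; next = 26
base 3: 26 = 2·3^2 + 2·3 + 2; at 4: 2·4^2 + 2·4 + 2 = 42; next = 41
base 4: 41 = 2·4^2 + 2·4 + 1; at 5: 2·5^2 + 2·5 + 1 = 61; next = 60
base 5: 60 = 2·5^2 + 2·5; at 6: 2·6^2 + 2·6 = 84; next = 83
base 6: 83 = 2·6^2 + 6 + 5; at 7: 2·7^2 + 7 + 5 = 110; next = 109
base 7: 109 = 2·7^2 + 7 + 4; at 8: 2·8^2 + 8 + 4 = 140; next = 139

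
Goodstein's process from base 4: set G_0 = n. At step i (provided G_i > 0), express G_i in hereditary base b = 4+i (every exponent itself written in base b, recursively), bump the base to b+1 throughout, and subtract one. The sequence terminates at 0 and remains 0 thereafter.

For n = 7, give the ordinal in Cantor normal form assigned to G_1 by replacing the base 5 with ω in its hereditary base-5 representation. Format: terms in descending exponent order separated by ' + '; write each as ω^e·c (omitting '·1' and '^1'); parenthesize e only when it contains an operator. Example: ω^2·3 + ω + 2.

7 —HB4→ 4 + 3 —bump→ 5 + 3 = 8 —(−1)→ 7
7 —HB5→ 5 + 2 —bump→ 6 + 2 = 8 —(−1)→ 7

ω + 2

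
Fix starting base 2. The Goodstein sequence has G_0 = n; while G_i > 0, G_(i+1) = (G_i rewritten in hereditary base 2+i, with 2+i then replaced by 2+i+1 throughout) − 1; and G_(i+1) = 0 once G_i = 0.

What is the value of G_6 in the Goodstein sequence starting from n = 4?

G_0 = 4. HB_2(4) = 2^2. Bump = 27. G_1 = 26.
G_1 = 26. HB_3(26) = 2·3^2 + 2·3 + 2. Bump = 42. G_2 = 41.
G_2 = 41. HB_4(41) = 2·4^2 + 2·4 + 1. Bump = 61. G_3 = 60.
G_3 = 60. HB_5(60) = 2·5^2 + 2·5. Bump = 84. G_4 = 83.
G_4 = 83. HB_6(83) = 2·6^2 + 6 + 5. Bump = 110. G_5 = 109.
G_5 = 109. HB_7(109) = 2·7^2 + 7 + 4. Bump = 140. G_6 = 139.
G_6 = 139. HB_8(139) = 2·8^2 + 8 + 3. Bump = 174. G_7 = 173.

139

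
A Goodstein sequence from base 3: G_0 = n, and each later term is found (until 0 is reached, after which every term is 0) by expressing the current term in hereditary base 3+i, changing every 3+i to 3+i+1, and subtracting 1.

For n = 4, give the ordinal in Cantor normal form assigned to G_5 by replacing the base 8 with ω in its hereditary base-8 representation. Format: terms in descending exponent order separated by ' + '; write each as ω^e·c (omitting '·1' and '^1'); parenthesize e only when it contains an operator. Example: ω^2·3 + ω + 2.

[0] 4 ≡ 3 + 1 (base 3). Lift 4: 5. −1: 4.
[1] 4 ≡ 4 (base 4). Lift 5: 5. −1: 4.
[2] 4 ≡ 4 (base 5). Lift 6: 4. −1: 3.
[3] 3 ≡ 3 (base 6). Lift 7: 3. −1: 2.
[4] 2 ≡ 2 (base 7). Lift 8: 2. −1: 1.
[5] 1 ≡ 1 (base 8). Lift 9: 1. −1: 0.

1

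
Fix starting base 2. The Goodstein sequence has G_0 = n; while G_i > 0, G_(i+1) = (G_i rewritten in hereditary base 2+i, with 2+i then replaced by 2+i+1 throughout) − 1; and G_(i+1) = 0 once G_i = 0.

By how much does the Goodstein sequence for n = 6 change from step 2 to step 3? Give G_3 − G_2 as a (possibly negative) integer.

2868

base 2: 6 = 2^2 + 2; at 3: 3^3 + 3 = 30; next = 29
base 3: 29 = 3^3 + 2; at 4: 4^4 + 2 = 258; next = 257
base 4: 257 = 4^4 + 1; at 5: 5^5 + 1 = 3126; next = 3125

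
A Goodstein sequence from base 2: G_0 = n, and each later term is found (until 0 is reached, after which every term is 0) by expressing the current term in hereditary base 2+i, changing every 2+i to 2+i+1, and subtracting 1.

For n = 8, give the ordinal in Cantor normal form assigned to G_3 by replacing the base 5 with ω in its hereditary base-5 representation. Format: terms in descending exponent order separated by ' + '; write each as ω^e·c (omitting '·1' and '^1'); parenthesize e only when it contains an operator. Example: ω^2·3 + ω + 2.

step 0: 8 = 2^(2 + 1); sub 3 for 2: 3^(3 + 1); = 81; G_1 = 81−1 = 80
step 1: 80 = 2·3^3 + 2·3^2 + 2·3 + 2; sub 4 for 3: 2·4^4 + 2·4^2 + 2·4 + 2; = 554; G_2 = 554−1 = 553
step 2: 553 = 2·4^4 + 2·4^2 + 2·4 + 1; sub 5 for 4: 2·5^5 + 2·5^2 + 2·5 + 1; = 6311; G_3 = 6311−1 = 6310
step 3: 6310 = 2·5^5 + 2·5^2 + 2·5; sub 6 for 5: 2·6^6 + 2·6^2 + 2·6; = 93396; G_4 = 93396−1 = 93395

ω^ω·2 + ω^2·2 + ω·2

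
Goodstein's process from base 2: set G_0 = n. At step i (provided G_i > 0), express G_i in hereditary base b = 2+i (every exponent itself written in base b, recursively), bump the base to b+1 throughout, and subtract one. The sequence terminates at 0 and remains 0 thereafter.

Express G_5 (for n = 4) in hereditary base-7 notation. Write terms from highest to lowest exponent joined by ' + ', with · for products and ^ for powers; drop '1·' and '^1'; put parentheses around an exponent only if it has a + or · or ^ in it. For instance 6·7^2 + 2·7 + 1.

[0] 4 ≡ 2^2 (base 2). Lift 3: 27. −1: 26.
[1] 26 ≡ 2·3^2 + 2·3 + 2 (base 3). Lift 4: 42. −1: 41.
[2] 41 ≡ 2·4^2 + 2·4 + 1 (base 4). Lift 5: 61. −1: 60.
[3] 60 ≡ 2·5^2 + 2·5 (base 5). Lift 6: 84. −1: 83.
[4] 83 ≡ 2·6^2 + 6 + 5 (base 6). Lift 7: 110. −1: 109.
[5] 109 ≡ 2·7^2 + 7 + 4 (base 7). Lift 8: 140. −1: 139.

2·7^2 + 7 + 4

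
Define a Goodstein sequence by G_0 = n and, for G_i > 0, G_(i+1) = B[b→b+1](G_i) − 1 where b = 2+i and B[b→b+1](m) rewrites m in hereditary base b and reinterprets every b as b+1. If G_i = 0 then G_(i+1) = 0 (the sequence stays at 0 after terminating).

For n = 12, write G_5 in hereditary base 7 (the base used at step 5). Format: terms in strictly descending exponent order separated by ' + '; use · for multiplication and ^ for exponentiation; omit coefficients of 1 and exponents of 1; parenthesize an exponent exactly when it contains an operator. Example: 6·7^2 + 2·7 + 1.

G_0 = 12. HB_2(12) = 2^(2 + 1) + 2^2. Bump = 108. G_1 = 107.
G_1 = 107. HB_3(107) = 3^(3 + 1) + 2·3^2 + 2·3 + 2. Bump = 1066. G_2 = 1065.
G_2 = 1065. HB_4(1065) = 4^(4 + 1) + 2·4^2 + 2·4 + 1. Bump = 15686. G_3 = 15685.
G_3 = 15685. HB_5(15685) = 5^(5 + 1) + 2·5^2 + 2·5. Bump = 280020. G_4 = 280019.
G_4 = 280019. HB_6(280019) = 6^(6 + 1) + 2·6^2 + 6 + 5. Bump = 5764911. G_5 = 5764910.
G_5 = 5764910. HB_7(5764910) = 7^(7 + 1) + 2·7^2 + 7 + 4. Bump = 134217868. G_6 = 134217867.

7^(7 + 1) + 2·7^2 + 7 + 4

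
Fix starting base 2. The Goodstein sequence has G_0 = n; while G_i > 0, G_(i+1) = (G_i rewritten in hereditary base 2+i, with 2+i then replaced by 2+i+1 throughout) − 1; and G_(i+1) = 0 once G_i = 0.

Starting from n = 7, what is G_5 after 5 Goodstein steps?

G_0=7  [base 2] 2^2 + 2 + 1  →[2↦3]→  3^3 + 3 + 1 = 31  −1 ⇒ G_1=30
G_1=30  [base 3] 3^3 + 3  →[3↦4]→  4^4 + 4 = 260  −1 ⇒ G_2=259
G_2=259  [base 4] 4^4 + 3  →[4↦5]→  5^5 + 3 = 3128  −1 ⇒ G_3=3127
G_3=3127  [base 5] 5^5 + 2  →[5↦6]→  6^6 + 2 = 46658  −1 ⇒ G_4=46657
G_4=46657  [base 6] 6^6 + 1  →[6↦7]→  7^7 + 1 = 823544  −1 ⇒ G_5=823543
G_5=823543  [base 7] 7^7  →[7↦8]→  8^8 = 16777216  −1 ⇒ G_6=16777215

823543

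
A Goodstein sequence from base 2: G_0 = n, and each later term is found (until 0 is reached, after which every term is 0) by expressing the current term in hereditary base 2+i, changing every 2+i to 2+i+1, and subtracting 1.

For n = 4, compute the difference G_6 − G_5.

30

i=0: 4 = 2^2 (b=2); 2→3: 3^3 = 27; 27−1 = 26
i=1: 26 = 2·3^2 + 2·3 + 2 (b=3); 3→4: 2·4^2 + 2·4 + 2 = 42; 42−1 = 41
i=2: 41 = 2·4^2 + 2·4 + 1 (b=4); 4→5: 2·5^2 + 2·5 + 1 = 61; 61−1 = 60
i=3: 60 = 2·5^2 + 2·5 (b=5); 5→6: 2·6^2 + 2·6 = 84; 84−1 = 83
i=4: 83 = 2·6^2 + 6 + 5 (b=6); 6→7: 2·7^2 + 7 + 5 = 110; 110−1 = 109
i=5: 109 = 2·7^2 + 7 + 4 (b=7); 7→8: 2·8^2 + 8 + 4 = 140; 140−1 = 139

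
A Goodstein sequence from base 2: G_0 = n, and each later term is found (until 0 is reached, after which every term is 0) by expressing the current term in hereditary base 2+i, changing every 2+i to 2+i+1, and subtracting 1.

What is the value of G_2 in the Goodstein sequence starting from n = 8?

553

G_0=8  [base 2] 2^(2 + 1)  →[2↦3]→  3^(3 + 1) = 81  −1 ⇒ G_1=80
G_1=80  [base 3] 2·3^3 + 2·3^2 + 2·3 + 2  →[3↦4]→  2·4^4 + 2·4^2 + 2·4 + 2 = 554  −1 ⇒ G_2=553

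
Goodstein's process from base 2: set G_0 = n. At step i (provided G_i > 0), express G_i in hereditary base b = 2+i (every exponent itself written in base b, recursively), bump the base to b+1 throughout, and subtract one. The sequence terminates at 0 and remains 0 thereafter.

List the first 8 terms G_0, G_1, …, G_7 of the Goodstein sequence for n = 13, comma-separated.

(0) 13|_2 = 2^(2 + 1) + 2^2 + 1 ↦ 3^(3 + 1) + 3^3 + 1|_3 = 109 ⇒ 108
(1) 108|_3 = 3^(3 + 1) + 3^3 ↦ 4^(4 + 1) + 4^4|_4 = 1280 ⇒ 1279
(2) 1279|_4 = 4^(4 + 1) + 3·4^3 + 3·4^2 + 3·4 + 3 ↦ 5^(5 + 1) + 3·5^3 + 3·5^2 + 3·5 + 3|_5 = 16093 ⇒ 16092
(3) 16092|_5 = 5^(5 + 1) + 3·5^3 + 3·5^2 + 3·5 + 2 ↦ 6^(6 + 1) + 3·6^3 + 3·6^2 + 3·6 + 2|_6 = 280712 ⇒ 280711
(4) 280711|_6 = 6^(6 + 1) + 3·6^3 + 3·6^2 + 3·6 + 1 ↦ 7^(7 + 1) + 3·7^3 + 3·7^2 + 3·7 + 1|_7 = 5765999 ⇒ 5765998
(5) 5765998|_7 = 7^(7 + 1) + 3·7^3 + 3·7^2 + 3·7 ↦ 8^(8 + 1) + 3·8^3 + 3·8^2 + 3·8|_8 = 134219480 ⇒ 134219479
(6) 134219479|_8 = 8^(8 + 1) + 3·8^3 + 3·8^2 + 2·8 + 7 ↦ 9^(9 + 1) + 3·9^3 + 3·9^2 + 2·9 + 7|_9 = 3486786856 ⇒ 3486786855

13, 108, 1279, 16092, 280711, 5765998, 134219479, 3486786855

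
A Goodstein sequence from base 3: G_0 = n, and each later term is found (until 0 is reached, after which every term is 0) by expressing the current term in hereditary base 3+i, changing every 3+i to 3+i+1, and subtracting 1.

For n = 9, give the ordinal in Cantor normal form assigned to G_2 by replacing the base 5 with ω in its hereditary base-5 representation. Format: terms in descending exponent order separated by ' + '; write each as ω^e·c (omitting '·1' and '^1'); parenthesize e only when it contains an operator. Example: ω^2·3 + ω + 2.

(0) 9|_3 = 3^2 ↦ 4^2|_4 = 16 ⇒ 15
(1) 15|_4 = 3·4 + 3 ↦ 3·5 + 3|_5 = 18 ⇒ 17
(2) 17|_5 = 3·5 + 2 ↦ 3·6 + 2|_6 = 20 ⇒ 19

ω·3 + 2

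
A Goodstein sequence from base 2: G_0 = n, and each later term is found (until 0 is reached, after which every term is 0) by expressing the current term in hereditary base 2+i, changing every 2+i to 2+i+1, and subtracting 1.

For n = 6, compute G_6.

187243

G_0 = 6. HB_2(6) = 2^2 + 2. Bump = 30. G_1 = 29.
G_1 = 29. HB_3(29) = 3^3 + 2. Bump = 258. G_2 = 257.
G_2 = 257. HB_4(257) = 4^4 + 1. Bump = 3126. G_3 = 3125.
G_3 = 3125. HB_5(3125) = 5^5. Bump = 46656. G_4 = 46655.
G_4 = 46655. HB_6(46655) = 5·6^5 + 5·6^4 + 5·6^3 + 5·6^2 + 5·6 + 5. Bump = 98040. G_5 = 98039.
G_5 = 98039. HB_7(98039) = 5·7^5 + 5·7^4 + 5·7^3 + 5·7^2 + 5·7 + 4. Bump = 187244. G_6 = 187243.
G_6 = 187243. HB_8(187243) = 5·8^5 + 5·8^4 + 5·8^3 + 5·8^2 + 5·8 + 3. Bump = 332148. G_7 = 332147.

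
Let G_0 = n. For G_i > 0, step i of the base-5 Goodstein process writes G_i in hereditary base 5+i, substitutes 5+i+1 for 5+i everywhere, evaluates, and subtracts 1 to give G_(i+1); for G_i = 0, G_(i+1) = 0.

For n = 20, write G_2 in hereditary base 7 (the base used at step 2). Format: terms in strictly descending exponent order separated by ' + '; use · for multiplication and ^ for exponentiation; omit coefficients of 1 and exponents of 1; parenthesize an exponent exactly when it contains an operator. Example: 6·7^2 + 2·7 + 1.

3·7 + 4

G_0 = 20. HB_5(20) = 4·5. Bump = 24. G_1 = 23.
G_1 = 23. HB_6(23) = 3·6 + 5. Bump = 26. G_2 = 25.
G_2 = 25. HB_7(25) = 3·7 + 4. Bump = 28. G_3 = 27.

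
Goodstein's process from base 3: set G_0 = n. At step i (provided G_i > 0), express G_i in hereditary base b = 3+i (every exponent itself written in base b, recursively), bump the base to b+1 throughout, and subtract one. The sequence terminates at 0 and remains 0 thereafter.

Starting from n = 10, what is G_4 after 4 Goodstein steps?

step 0: 10 = 3^2 + 1; sub 4 for 3: 4^2 + 1; = 17; G_1 = 17−1 = 16
step 1: 16 = 4^2; sub 5 for 4: 5^2; = 25; G_2 = 25−1 = 24
step 2: 24 = 4·5 + 4; sub 6 for 5: 4·6 + 4; = 28; G_3 = 28−1 = 27
step 3: 27 = 4·6 + 3; sub 7 for 6: 4·7 + 3; = 31; G_4 = 31−1 = 30
step 4: 30 = 4·7 + 2; sub 8 for 7: 4·8 + 2; = 34; G_5 = 34−1 = 33

30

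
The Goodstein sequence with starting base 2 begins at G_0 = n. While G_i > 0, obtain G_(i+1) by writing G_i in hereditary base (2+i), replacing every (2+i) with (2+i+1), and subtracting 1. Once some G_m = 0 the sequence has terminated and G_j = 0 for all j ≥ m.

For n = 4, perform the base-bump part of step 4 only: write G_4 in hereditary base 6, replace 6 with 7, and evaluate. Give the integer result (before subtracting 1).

110

base 2: 4 = 2^2; at 3: 3^3 = 27; next = 26
base 3: 26 = 2·3^2 + 2·3 + 2; at 4: 2·4^2 + 2·4 + 2 = 42; next = 41
base 4: 41 = 2·4^2 + 2·4 + 1; at 5: 2·5^2 + 2·5 + 1 = 61; next = 60
base 5: 60 = 2·5^2 + 2·5; at 6: 2·6^2 + 2·6 = 84; next = 83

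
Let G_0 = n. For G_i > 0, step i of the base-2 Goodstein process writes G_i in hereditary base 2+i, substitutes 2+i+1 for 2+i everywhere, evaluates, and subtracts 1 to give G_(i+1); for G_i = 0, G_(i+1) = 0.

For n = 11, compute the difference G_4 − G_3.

i=0: 11 = 2^(2 + 1) + 2 + 1 (b=2); 2→3: 3^(3 + 1) + 3 + 1 = 85; 85−1 = 84
i=1: 84 = 3^(3 + 1) + 3 (b=3); 3→4: 4^(4 + 1) + 4 = 1028; 1028−1 = 1027
i=2: 1027 = 4^(4 + 1) + 3 (b=4); 4→5: 5^(5 + 1) + 3 = 15628; 15628−1 = 15627
i=3: 15627 = 5^(5 + 1) + 2 (b=5); 5→6: 6^(6 + 1) + 2 = 279938; 279938−1 = 279937

264310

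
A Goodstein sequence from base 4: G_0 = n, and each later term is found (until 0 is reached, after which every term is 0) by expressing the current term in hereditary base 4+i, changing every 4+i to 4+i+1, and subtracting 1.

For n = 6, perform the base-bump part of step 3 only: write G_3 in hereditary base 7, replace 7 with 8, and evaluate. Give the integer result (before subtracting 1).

6

[0] 6 ≡ 4 + 2 (base 4). Lift 5: 7. −1: 6.
[1] 6 ≡ 5 + 1 (base 5). Lift 6: 7. −1: 6.
[2] 6 ≡ 6 (base 6). Lift 7: 7. −1: 6.
[3] 6 ≡ 6 (base 7). Lift 8: 6. −1: 5.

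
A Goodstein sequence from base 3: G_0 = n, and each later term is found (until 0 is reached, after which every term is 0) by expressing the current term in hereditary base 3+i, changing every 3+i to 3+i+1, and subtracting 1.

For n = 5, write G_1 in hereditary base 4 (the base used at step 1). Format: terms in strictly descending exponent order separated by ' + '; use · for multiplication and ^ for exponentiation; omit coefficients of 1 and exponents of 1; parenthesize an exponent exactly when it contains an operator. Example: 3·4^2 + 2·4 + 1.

4 + 1

5 —HB3→ 3 + 2 —bump→ 4 + 2 = 6 —(−1)→ 5
5 —HB4→ 4 + 1 —bump→ 5 + 1 = 6 —(−1)→ 5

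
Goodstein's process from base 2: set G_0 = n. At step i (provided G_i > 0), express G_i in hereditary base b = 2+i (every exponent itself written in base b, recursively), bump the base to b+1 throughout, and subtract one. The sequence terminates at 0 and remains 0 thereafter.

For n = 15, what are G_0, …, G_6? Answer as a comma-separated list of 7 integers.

base 2: 15 = 2^(2 + 1) + 2^2 + 2 + 1; at 3: 3^(3 + 1) + 3^3 + 3 + 1 = 112; next = 111
base 3: 111 = 3^(3 + 1) + 3^3 + 3; at 4: 4^(4 + 1) + 4^4 + 4 = 1284; next = 1283
base 4: 1283 = 4^(4 + 1) + 4^4 + 3; at 5: 5^(5 + 1) + 5^5 + 3 = 18753; next = 18752
base 5: 18752 = 5^(5 + 1) + 5^5 + 2; at 6: 6^(6 + 1) + 6^6 + 2 = 326594; next = 326593
base 6: 326593 = 6^(6 + 1) + 6^6 + 1; at 7: 7^(7 + 1) + 7^7 + 1 = 6588345; next = 6588344
base 7: 6588344 = 7^(7 + 1) + 7^7; at 8: 8^(8 + 1) + 8^8 = 150994944; next = 150994943

15, 111, 1283, 18752, 326593, 6588344, 150994943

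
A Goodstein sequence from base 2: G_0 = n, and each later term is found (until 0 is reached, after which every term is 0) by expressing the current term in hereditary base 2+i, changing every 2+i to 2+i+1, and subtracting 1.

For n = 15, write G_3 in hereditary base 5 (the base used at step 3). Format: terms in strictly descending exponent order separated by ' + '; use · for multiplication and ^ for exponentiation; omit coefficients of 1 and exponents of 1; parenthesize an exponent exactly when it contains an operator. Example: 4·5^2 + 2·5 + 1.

5^(5 + 1) + 5^5 + 2

15 —HB2→ 2^(2 + 1) + 2^2 + 2 + 1 —bump→ 3^(3 + 1) + 3^3 + 3 + 1 = 112 —(−1)→ 111
111 —HB3→ 3^(3 + 1) + 3^3 + 3 —bump→ 4^(4 + 1) + 4^4 + 4 = 1284 —(−1)→ 1283
1283 —HB4→ 4^(4 + 1) + 4^4 + 3 —bump→ 5^(5 + 1) + 5^5 + 3 = 18753 —(−1)→ 18752
18752 —HB5→ 5^(5 + 1) + 5^5 + 2 —bump→ 6^(6 + 1) + 6^6 + 2 = 326594 —(−1)→ 326593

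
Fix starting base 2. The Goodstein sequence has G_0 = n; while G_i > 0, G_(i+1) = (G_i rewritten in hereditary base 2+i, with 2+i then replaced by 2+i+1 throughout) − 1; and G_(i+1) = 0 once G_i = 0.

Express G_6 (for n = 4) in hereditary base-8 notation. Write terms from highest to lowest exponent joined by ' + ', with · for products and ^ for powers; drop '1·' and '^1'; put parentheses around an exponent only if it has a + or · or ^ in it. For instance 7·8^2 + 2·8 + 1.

base 2: 4 = 2^2; at 3: 3^3 = 27; next = 26
base 3: 26 = 2·3^2 + 2·3 + 2; at 4: 2·4^2 + 2·4 + 2 = 42; next = 41
base 4: 41 = 2·4^2 + 2·4 + 1; at 5: 2·5^2 + 2·5 + 1 = 61; next = 60
base 5: 60 = 2·5^2 + 2·5; at 6: 2·6^2 + 2·6 = 84; next = 83
base 6: 83 = 2·6^2 + 6 + 5; at 7: 2·7^2 + 7 + 5 = 110; next = 109
base 7: 109 = 2·7^2 + 7 + 4; at 8: 2·8^2 + 8 + 4 = 140; next = 139
base 8: 139 = 2·8^2 + 8 + 3; at 9: 2·9^2 + 9 + 3 = 174; next = 173

2·8^2 + 8 + 3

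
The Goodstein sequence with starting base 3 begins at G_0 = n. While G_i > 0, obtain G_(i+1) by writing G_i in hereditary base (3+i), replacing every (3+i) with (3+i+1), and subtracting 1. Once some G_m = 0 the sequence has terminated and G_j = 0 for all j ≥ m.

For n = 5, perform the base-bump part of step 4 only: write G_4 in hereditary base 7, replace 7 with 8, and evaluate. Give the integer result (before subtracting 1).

(0) 5|_3 = 3 + 2 ↦ 4 + 2|_4 = 6 ⇒ 5
(1) 5|_4 = 4 + 1 ↦ 5 + 1|_5 = 6 ⇒ 5
(2) 5|_5 = 5 ↦ 6|_6 = 6 ⇒ 5
(3) 5|_6 = 5 ↦ 5|_7 = 5 ⇒ 4
(4) 4|_7 = 4 ↦ 4|_8 = 4 ⇒ 3

4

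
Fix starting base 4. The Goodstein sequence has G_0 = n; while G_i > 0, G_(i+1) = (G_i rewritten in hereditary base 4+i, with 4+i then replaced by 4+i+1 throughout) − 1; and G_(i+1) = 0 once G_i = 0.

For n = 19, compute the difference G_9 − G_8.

G_0=19  [base 4] 4^2 + 3  →[4↦5]→  5^2 + 3 = 28  −1 ⇒ G_1=27
G_1=27  [base 5] 5^2 + 2  →[5↦6]→  6^2 + 2 = 38  −1 ⇒ G_2=37
G_2=37  [base 6] 6^2 + 1  →[6↦7]→  7^2 + 1 = 50  −1 ⇒ G_3=49
G_3=49  [base 7] 7^2  →[7↦8]→  8^2 = 64  −1 ⇒ G_4=63
G_4=63  [base 8] 7·8 + 7  →[8↦9]→  7·9 + 7 = 70  −1 ⇒ G_5=69
G_5=69  [base 9] 7·9 + 6  →[9↦10]→  7·10 + 6 = 76  −1 ⇒ G_6=75
G_6=75  [base 10] 7·10 + 5  →[10↦11]→  7·11 + 5 = 82  −1 ⇒ G_7=81
G_7=81  [base 11] 7·11 + 4  →[11↦12]→  7·12 + 4 = 88  −1 ⇒ G_8=87
G_8=87  [base 12] 7·12 + 3  →[12↦13]→  7·13 + 3 = 94  −1 ⇒ G_9=93

6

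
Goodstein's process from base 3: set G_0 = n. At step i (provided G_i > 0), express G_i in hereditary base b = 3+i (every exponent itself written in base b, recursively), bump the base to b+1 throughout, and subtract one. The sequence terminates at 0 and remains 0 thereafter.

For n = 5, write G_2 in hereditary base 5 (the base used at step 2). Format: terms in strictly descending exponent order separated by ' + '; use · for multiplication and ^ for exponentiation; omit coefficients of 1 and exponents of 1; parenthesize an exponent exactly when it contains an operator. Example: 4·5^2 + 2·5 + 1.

(0) 5|_3 = 3 + 2 ↦ 4 + 2|_4 = 6 ⇒ 5
(1) 5|_4 = 4 + 1 ↦ 5 + 1|_5 = 6 ⇒ 5

5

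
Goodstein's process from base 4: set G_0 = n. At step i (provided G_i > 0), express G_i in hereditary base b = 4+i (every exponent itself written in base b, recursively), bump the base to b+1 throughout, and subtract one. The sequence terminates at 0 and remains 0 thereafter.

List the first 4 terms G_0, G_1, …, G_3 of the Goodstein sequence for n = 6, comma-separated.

step 0: 6 = 4 + 2; sub 5 for 4: 5 + 2; = 7; G_1 = 7−1 = 6
step 1: 6 = 5 + 1; sub 6 for 5: 6 + 1; = 7; G_2 = 7−1 = 6
step 2: 6 = 6; sub 7 for 6: 7; = 7; G_3 = 7−1 = 6

6, 6, 6, 6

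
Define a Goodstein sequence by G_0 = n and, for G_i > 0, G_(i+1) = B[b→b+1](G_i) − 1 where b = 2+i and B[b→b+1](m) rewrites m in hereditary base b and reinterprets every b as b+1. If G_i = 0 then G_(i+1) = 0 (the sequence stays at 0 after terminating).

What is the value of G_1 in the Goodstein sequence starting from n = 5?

27

step 0: 5 = 2^2 + 1; sub 3 for 2: 3^3 + 1; = 28; G_1 = 28−1 = 27
step 1: 27 = 3^3; sub 4 for 3: 4^4; = 256; G_2 = 256−1 = 255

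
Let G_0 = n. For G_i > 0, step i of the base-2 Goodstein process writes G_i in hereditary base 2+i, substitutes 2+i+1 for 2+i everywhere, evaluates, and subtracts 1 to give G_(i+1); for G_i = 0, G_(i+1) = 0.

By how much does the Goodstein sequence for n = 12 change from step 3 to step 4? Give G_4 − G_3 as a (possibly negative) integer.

(0) 12|_2 = 2^(2 + 1) + 2^2 ↦ 3^(3 + 1) + 3^3|_3 = 108 ⇒ 107
(1) 107|_3 = 3^(3 + 1) + 2·3^2 + 2·3 + 2 ↦ 4^(4 + 1) + 2·4^2 + 2·4 + 2|_4 = 1066 ⇒ 1065
(2) 1065|_4 = 4^(4 + 1) + 2·4^2 + 2·4 + 1 ↦ 5^(5 + 1) + 2·5^2 + 2·5 + 1|_5 = 15686 ⇒ 15685
(3) 15685|_5 = 5^(5 + 1) + 2·5^2 + 2·5 ↦ 6^(6 + 1) + 2·6^2 + 2·6|_6 = 280020 ⇒ 280019

264334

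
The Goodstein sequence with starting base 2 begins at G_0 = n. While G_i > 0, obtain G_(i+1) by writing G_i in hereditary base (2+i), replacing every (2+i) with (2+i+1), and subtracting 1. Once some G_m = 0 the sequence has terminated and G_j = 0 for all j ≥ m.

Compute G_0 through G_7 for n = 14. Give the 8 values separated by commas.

14, 110, 1281, 18750, 326591, 5862840, 134404971, 3487116548

14 —HB2→ 2^(2 + 1) + 2^2 + 2 —bump→ 3^(3 + 1) + 3^3 + 3 = 111 —(−1)→ 110
110 —HB3→ 3^(3 + 1) + 3^3 + 2 —bump→ 4^(4 + 1) + 4^4 + 2 = 1282 —(−1)→ 1281
1281 —HB4→ 4^(4 + 1) + 4^4 + 1 —bump→ 5^(5 + 1) + 5^5 + 1 = 18751 —(−1)→ 18750
18750 —HB5→ 5^(5 + 1) + 5^5 —bump→ 6^(6 + 1) + 6^6 = 326592 —(−1)→ 326591
326591 —HB6→ 6^(6 + 1) + 5·6^5 + 5·6^4 + 5·6^3 + 5·6^2 + 5·6 + 5 —bump→ 7^(7 + 1) + 5·7^5 + 5·7^4 + 5·7^3 + 5·7^2 + 5·7 + 5 = 5862841 —(−1)→ 5862840
5862840 —HB7→ 7^(7 + 1) + 5·7^5 + 5·7^4 + 5·7^3 + 5·7^2 + 5·7 + 4 —bump→ 8^(8 + 1) + 5·8^5 + 5·8^4 + 5·8^3 + 5·8^2 + 5·8 + 4 = 134404972 —(−1)→ 134404971
134404971 —HB8→ 8^(8 + 1) + 5·8^5 + 5·8^4 + 5·8^3 + 5·8^2 + 5·8 + 3 —bump→ 9^(9 + 1) + 5·9^5 + 5·9^4 + 5·9^3 + 5·9^2 + 5·9 + 3 = 3487116549 —(−1)→ 3487116548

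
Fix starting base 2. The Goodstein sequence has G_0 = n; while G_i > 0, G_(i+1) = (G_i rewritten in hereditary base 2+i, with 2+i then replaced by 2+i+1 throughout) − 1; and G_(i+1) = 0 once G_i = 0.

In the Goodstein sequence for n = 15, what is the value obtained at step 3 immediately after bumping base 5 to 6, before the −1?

base 2: 15 = 2^(2 + 1) + 2^2 + 2 + 1; at 3: 3^(3 + 1) + 3^3 + 3 + 1 = 112; next = 111
base 3: 111 = 3^(3 + 1) + 3^3 + 3; at 4: 4^(4 + 1) + 4^4 + 4 = 1284; next = 1283
base 4: 1283 = 4^(4 + 1) + 4^4 + 3; at 5: 5^(5 + 1) + 5^5 + 3 = 18753; next = 18752

326594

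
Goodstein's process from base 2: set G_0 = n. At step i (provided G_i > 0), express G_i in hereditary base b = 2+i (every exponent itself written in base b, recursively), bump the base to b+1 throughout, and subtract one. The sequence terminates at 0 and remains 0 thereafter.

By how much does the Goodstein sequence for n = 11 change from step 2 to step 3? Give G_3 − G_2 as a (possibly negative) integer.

14600

step 0: 11 = 2^(2 + 1) + 2 + 1; sub 3 for 2: 3^(3 + 1) + 3 + 1; = 85; G_1 = 85−1 = 84
step 1: 84 = 3^(3 + 1) + 3; sub 4 for 3: 4^(4 + 1) + 4; = 1028; G_2 = 1028−1 = 1027
step 2: 1027 = 4^(4 + 1) + 3; sub 5 for 4: 5^(5 + 1) + 3; = 15628; G_3 = 15628−1 = 15627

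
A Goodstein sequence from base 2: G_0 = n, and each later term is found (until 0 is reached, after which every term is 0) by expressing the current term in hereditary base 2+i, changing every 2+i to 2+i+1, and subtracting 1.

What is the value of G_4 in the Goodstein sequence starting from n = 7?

step 0: 7 = 2^2 + 2 + 1; sub 3 for 2: 3^3 + 3 + 1; = 31; G_1 = 31−1 = 30
step 1: 30 = 3^3 + 3; sub 4 for 3: 4^4 + 4; = 260; G_2 = 260−1 = 259
step 2: 259 = 4^4 + 3; sub 5 for 4: 5^5 + 3; = 3128; G_3 = 3128−1 = 3127
step 3: 3127 = 5^5 + 2; sub 6 for 5: 6^6 + 2; = 46658; G_4 = 46658−1 = 46657
step 4: 46657 = 6^6 + 1; sub 7 for 6: 7^7 + 1; = 823544; G_5 = 823544−1 = 823543

46657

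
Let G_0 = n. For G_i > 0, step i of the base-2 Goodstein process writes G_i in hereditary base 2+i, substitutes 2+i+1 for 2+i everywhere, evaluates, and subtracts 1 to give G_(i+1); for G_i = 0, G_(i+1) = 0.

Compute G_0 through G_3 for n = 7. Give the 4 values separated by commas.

7, 30, 259, 3127

[0] 7 ≡ 2^2 + 2 + 1 (base 2). Lift 3: 31. −1: 30.
[1] 30 ≡ 3^3 + 3 (base 3). Lift 4: 260. −1: 259.
[2] 259 ≡ 4^4 + 3 (base 4). Lift 5: 3128. −1: 3127.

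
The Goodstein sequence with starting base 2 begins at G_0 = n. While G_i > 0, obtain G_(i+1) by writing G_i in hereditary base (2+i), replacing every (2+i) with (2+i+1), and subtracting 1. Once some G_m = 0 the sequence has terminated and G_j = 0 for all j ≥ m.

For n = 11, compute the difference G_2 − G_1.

943

G_0=11  [base 2] 2^(2 + 1) + 2 + 1  →[2↦3]→  3^(3 + 1) + 3 + 1 = 85  −1 ⇒ G_1=84
G_1=84  [base 3] 3^(3 + 1) + 3  →[3↦4]→  4^(4 + 1) + 4 = 1028  −1 ⇒ G_2=1027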